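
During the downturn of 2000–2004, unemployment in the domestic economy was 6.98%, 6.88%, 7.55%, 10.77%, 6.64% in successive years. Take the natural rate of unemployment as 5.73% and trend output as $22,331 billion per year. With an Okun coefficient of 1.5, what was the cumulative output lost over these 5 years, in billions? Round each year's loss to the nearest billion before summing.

Year 2000: gap = -1.5 × (6.98 - 5.73) = -1.875%, loss ≈ 22331 × 1.875/100 ≈ 419.
Year 2001: gap = -1.5 × (6.88 - 5.73) = -1.725%, loss ≈ 22331 × 1.725/100 ≈ 385.
Year 2002: gap = -1.5 × (7.55 - 5.73) = -2.73%, loss ≈ 22331 × 2.73/100 ≈ 610.
Year 2003: gap = -1.5 × (10.77 - 5.73) = -7.56%, loss ≈ 22331 × 7.56/100 ≈ 1688.
Year 2004: gap = -1.5 × (6.64 - 5.73) = -1.365%, loss ≈ 22331 × 1.365/100 ≈ 305.
Total lost output = 419 + 385 + 610 + 1688 + 305 = 3407 billion.

$3,407 billion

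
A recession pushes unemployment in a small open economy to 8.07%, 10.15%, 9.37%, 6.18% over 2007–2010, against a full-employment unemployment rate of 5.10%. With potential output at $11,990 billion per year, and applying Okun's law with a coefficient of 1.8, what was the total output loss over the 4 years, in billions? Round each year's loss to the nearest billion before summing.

$2,886 billion

Year 2007: gap = -1.8 × (8.07 - 5.1) = -5.346%, loss ≈ 11990 × 5.346/100 ≈ 641.
Year 2008: gap = -1.8 × (10.15 - 5.1) = -9.09%, loss ≈ 11990 × 9.09/100 ≈ 1090.
Year 2009: gap = -1.8 × (9.37 - 5.1) = -7.686%, loss ≈ 11990 × 7.686/100 ≈ 922.
Year 2010: gap = -1.8 × (6.18 - 5.1) = -1.944%, loss ≈ 11990 × 1.944/100 ≈ 233.
Total lost output = 641 + 1090 + 922 + 233 = 2886 billion.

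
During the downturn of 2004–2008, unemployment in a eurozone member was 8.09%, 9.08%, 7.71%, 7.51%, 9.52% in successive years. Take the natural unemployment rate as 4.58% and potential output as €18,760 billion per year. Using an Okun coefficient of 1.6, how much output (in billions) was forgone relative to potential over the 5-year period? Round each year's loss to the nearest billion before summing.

€5,707 billion

Year 2004: gap = -1.6 × (8.09 - 4.58) = -5.616%, loss ≈ 18760 × 5.616/100 ≈ 1054.
Year 2005: gap = -1.6 × (9.08 - 4.58) = -7.2%, loss ≈ 18760 × 7.2/100 ≈ 1351.
Year 2006: gap = -1.6 × (7.71 - 4.58) = -5.008%, loss ≈ 18760 × 5.008/100 ≈ 940.
Year 2007: gap = -1.6 × (7.51 - 4.58) = -4.688%, loss ≈ 18760 × 4.688/100 ≈ 879.
Year 2008: gap = -1.6 × (9.52 - 4.58) = -7.904%, loss ≈ 18760 × 7.904/100 ≈ 1483.
Total lost output = 1054 + 1351 + 940 + 879 + 1483 = 5707 billion.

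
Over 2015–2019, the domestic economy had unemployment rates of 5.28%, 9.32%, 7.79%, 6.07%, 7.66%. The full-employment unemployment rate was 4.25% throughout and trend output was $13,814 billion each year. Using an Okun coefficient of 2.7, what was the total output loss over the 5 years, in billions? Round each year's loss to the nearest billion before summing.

Year 2015: gap = -2.7 × (5.28 - 4.25) = -2.781%, loss ≈ 13814 × 2.781/100 ≈ 384.
Year 2016: gap = -2.7 × (9.32 - 4.25) = -13.689%, loss ≈ 13814 × 13.689/100 ≈ 1891.
Year 2017: gap = -2.7 × (7.79 - 4.25) = -9.558%, loss ≈ 13814 × 9.558/100 ≈ 1320.
Year 2018: gap = -2.7 × (6.07 - 4.25) = -4.914%, loss ≈ 13814 × 4.914/100 ≈ 679.
Year 2019: gap = -2.7 × (7.66 - 4.25) = -9.207%, loss ≈ 13814 × 9.207/100 ≈ 1272.
Total lost output = 384 + 1891 + 1320 + 679 + 1272 = 5546 billion.

$5,546 billion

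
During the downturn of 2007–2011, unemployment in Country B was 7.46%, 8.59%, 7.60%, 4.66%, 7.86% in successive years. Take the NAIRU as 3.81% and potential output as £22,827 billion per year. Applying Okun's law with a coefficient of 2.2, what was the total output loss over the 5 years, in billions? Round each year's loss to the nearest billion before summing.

Year 2007: gap = -2.2 × (7.46 - 3.81) = -8.03%, loss ≈ 22827 × 8.03/100 ≈ 1833.
Year 2008: gap = -2.2 × (8.59 - 3.81) = -10.516%, loss ≈ 22827 × 10.516/100 ≈ 2400.
Year 2009: gap = -2.2 × (7.6 - 3.81) = -8.338%, loss ≈ 22827 × 8.338/100 ≈ 1903.
Year 2010: gap = -2.2 × (4.66 - 3.81) = -1.87%, loss ≈ 22827 × 1.87/100 ≈ 427.
Year 2011: gap = -2.2 × (7.86 - 3.81) = -8.91%, loss ≈ 22827 × 8.91/100 ≈ 2034.
Total lost output = 1833 + 2400 + 1903 + 427 + 2034 = 8597 billion.

£8,597 billion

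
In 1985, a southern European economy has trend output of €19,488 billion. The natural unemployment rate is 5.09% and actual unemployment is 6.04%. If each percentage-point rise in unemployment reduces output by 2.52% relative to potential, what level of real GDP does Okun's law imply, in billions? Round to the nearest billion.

Unemployment gap = 6.04 - 5.09 = 0.95 points, so the output gap is -2.52 × 0.95 = -2.394%.
Actual GDP = 19488 × (1 - 2.394/100) = 19488 × 0.97606 ≈ 19021 billion.

€19,021 billion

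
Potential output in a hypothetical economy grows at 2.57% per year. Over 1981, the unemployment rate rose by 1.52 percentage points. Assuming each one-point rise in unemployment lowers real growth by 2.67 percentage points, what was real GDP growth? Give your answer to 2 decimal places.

Growth-rate Okun's law: g_Y = g_Y* - β × Δu.
g_Y = 2.57 - 2.67 × (1.52) = 2.57 - 4.0584 = -1.4884%, i.e. -1.49% to 2 d.p.

-1.49%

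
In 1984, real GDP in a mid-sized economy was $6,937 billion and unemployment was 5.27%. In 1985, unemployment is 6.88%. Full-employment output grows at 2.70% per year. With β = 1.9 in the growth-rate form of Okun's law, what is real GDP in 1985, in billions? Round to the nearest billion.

Δu = 6.88 - 5.27 = 1.61 points.
Okun's law (growth form): g_Y = g_Y* - β × Δu = 2.70 - 1.9 × (1.61) = 2.7 - 3.059 = -0.359%.
Real GDP in the next year = 6937 × (1 - 0.359/100) = 6937 × 0.99641 ≈ 6912 billion.

$6,912 billion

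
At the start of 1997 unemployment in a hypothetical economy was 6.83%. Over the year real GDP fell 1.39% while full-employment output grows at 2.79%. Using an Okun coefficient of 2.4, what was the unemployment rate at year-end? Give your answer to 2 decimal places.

Growth-rate Okun's law: g_Y = g_Y* - β × Δu, so Δu = (g_Y* - g_Y)/β.
Δu = (2.79 + 1.39)/2.4 = 4.18/2.4 = 1.74 percentage points.
Year-end unemployment = 6.83 + 1.74 = 8.57%.

8.57%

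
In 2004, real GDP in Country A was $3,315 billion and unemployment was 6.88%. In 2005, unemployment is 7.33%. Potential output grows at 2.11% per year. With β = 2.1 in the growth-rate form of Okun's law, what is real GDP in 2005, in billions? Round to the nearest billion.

$3,354 billion

Δu = 7.33 - 6.88 = 0.45 points.
Okun's law (growth form): g_Y = g_Y* - β × Δu = 2.11 - 2.1 × (0.45) = 2.11 - 0.945 = 1.165%.
Real GDP in the next year = 3315 × (1 + 1.165/100) = 3315 × 1.01165 ≈ 3354 billion.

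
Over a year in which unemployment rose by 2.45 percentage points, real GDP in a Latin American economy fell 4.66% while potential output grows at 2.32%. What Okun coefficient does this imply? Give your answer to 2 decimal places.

Growth form: g_Y = g_Y* - β × Δu, so β = (g_Y* - g_Y)/Δu.
β = (2.32 + 4.66)/2.45 = 6.98/2.45 = 2.85.

β ≈ 2.85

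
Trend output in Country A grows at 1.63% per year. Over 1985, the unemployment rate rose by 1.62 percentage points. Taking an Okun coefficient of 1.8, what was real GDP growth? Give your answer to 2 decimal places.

-1.29%

Growth-rate Okun's law: g_Y = g_Y* - β × Δu.
g_Y = 1.63 - 1.8 × (1.62) = 1.63 - 2.916 = -1.286%, i.e. -1.29% to 2 d.p.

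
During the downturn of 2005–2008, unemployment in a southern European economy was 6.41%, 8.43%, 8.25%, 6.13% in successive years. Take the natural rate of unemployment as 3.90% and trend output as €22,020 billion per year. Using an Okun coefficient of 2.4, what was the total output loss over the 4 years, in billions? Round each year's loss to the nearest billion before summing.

Year 2005: gap = -2.4 × (6.41 - 3.9) = -6.024%, loss ≈ 22020 × 6.024/100 ≈ 1326.
Year 2006: gap = -2.4 × (8.43 - 3.9) = -10.872%, loss ≈ 22020 × 10.872/100 ≈ 2394.
Year 2007: gap = -2.4 × (8.25 - 3.9) = -10.44%, loss ≈ 22020 × 10.44/100 ≈ 2299.
Year 2008: gap = -2.4 × (6.13 - 3.9) = -5.352%, loss ≈ 22020 × 5.352/100 ≈ 1179.
Total lost output = 1326 + 2394 + 2299 + 1179 = 7198 billion.

€7,198 billion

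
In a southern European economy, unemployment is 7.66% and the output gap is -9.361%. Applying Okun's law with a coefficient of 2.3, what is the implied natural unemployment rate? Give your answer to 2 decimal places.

3.59%

From Okun's law, u - u* = -(output gap)/β = -(-9.361)/2.3 = 4.07 points.
So u* = 7.66 - 4.07 = 3.59%.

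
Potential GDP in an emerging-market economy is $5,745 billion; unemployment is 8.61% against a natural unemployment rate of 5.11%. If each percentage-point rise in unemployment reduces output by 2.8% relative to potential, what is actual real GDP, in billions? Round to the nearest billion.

Unemployment gap = 8.61 - 5.11 = 3.5 points, so the output gap is -2.8 × 3.5 = -9.8%.
Actual GDP = 5745 × (1 - 9.8/100) = 5745 × 0.902 ≈ 5182 billion.

$5,182 billion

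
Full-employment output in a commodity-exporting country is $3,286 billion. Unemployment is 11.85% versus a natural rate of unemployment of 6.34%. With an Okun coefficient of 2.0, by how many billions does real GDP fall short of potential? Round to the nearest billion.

$362 billion

Output gap = -2.0 × (11.85 - 6.34) = -2 × 5.51 = -11.02%.
Actual GDP ≈ 3286 × 0.8898 ≈ 2924 billion, so the shortfall is 3286 - 2924 = 362 billion.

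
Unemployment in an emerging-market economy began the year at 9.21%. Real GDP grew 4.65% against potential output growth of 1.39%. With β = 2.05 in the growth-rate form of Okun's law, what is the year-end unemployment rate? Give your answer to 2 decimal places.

7.62%

Growth-rate Okun's law: g_Y = g_Y* - β × Δu, so Δu = (g_Y* - g_Y)/β.
Δu = (1.39 - 4.65)/2.05 = -3.26/2.05 = -1.59 percentage points.
Year-end unemployment = 9.21 - 1.59 = 7.62%.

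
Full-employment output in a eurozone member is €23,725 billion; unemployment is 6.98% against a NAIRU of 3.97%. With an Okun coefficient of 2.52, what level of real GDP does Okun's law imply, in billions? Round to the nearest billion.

€21,925 billion

Unemployment gap = 6.98 - 3.97 = 3.01 points, so the output gap is -2.52 × 3.01 = -7.5852%.
Actual GDP = 23725 × (1 - 7.5852/100) = 23725 × 0.924148 ≈ 21925 billion.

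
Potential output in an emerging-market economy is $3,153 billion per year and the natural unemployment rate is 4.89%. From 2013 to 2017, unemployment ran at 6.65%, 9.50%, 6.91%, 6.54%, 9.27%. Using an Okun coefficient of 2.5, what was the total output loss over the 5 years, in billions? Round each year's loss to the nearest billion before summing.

$1,136 billion

Year 2013: gap = -2.5 × (6.65 - 4.89) = -4.4%, loss ≈ 3153 × 4.4/100 ≈ 139.
Year 2014: gap = -2.5 × (9.5 - 4.89) = -11.525%, loss ≈ 3153 × 11.525/100 ≈ 363.
Year 2015: gap = -2.5 × (6.91 - 4.89) = -5.05%, loss ≈ 3153 × 5.05/100 ≈ 159.
Year 2016: gap = -2.5 × (6.54 - 4.89) = -4.125%, loss ≈ 3153 × 4.125/100 ≈ 130.
Year 2017: gap = -2.5 × (9.27 - 4.89) = -10.95%, loss ≈ 3153 × 10.95/100 ≈ 345.
Total lost output = 139 + 363 + 159 + 130 + 345 = 1136 billion.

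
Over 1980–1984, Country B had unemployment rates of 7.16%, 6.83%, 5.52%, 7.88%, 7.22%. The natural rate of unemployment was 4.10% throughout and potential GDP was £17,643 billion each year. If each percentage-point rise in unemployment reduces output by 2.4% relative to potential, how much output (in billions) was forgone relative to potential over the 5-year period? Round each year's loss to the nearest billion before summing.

Year 1980: gap = -2.4 × (7.16 - 4.1) = -7.344%, loss ≈ 17643 × 7.344/100 ≈ 1296.
Year 1981: gap = -2.4 × (6.83 - 4.1) = -6.552%, loss ≈ 17643 × 6.552/100 ≈ 1156.
Year 1982: gap = -2.4 × (5.52 - 4.1) = -3.408%, loss ≈ 17643 × 3.408/100 ≈ 601.
Year 1983: gap = -2.4 × (7.88 - 4.1) = -9.072%, loss ≈ 17643 × 9.072/100 ≈ 1601.
Year 1984: gap = -2.4 × (7.22 - 4.1) = -7.488%, loss ≈ 17643 × 7.488/100 ≈ 1321.
Total lost output = 1296 + 1156 + 601 + 1601 + 1321 = 5975 billion.

£5,975 billion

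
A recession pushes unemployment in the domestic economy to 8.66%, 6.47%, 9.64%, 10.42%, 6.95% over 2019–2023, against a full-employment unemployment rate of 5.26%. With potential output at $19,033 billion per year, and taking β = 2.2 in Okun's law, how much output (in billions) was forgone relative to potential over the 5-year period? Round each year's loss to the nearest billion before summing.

Year 2019: gap = -2.2 × (8.66 - 5.26) = -7.48%, loss ≈ 19033 × 7.48/100 ≈ 1424.
Year 2020: gap = -2.2 × (6.47 - 5.26) = -2.662%, loss ≈ 19033 × 2.662/100 ≈ 507.
Year 2021: gap = -2.2 × (9.64 - 5.26) = -9.636%, loss ≈ 19033 × 9.636/100 ≈ 1834.
Year 2022: gap = -2.2 × (10.42 - 5.26) = -11.352%, loss ≈ 19033 × 11.352/100 ≈ 2161.
Year 2023: gap = -2.2 × (6.95 - 5.26) = -3.718%, loss ≈ 19033 × 3.718/100 ≈ 708.
Total lost output = 1424 + 507 + 1834 + 2161 + 708 = 6634 billion.

$6,634 billion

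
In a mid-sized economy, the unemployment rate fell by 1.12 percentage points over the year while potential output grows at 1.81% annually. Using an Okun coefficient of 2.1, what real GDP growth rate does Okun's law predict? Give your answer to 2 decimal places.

4.16%

Growth-rate Okun's law: g_Y = g_Y* - β × Δu.
g_Y = 1.81 - 2.1 × (-1.12) = 1.81 + 2.352 = 4.162%, i.e. 4.16% to 2 d.p.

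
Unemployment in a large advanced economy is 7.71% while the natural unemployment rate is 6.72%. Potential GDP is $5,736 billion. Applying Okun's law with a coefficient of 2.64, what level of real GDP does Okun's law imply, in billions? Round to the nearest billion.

Unemployment gap = 7.71 - 6.72 = 0.99 points, so the output gap is -2.64 × 0.99 = -2.6136%.
Actual GDP = 5736 × (1 - 2.6136/100) = 5736 × 0.973864 ≈ 5586 billion.

$5,586 billion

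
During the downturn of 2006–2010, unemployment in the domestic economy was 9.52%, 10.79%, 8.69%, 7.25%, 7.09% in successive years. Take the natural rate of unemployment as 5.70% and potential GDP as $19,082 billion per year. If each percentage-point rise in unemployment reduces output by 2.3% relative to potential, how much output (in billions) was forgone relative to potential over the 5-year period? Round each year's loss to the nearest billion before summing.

Year 2006: gap = -2.3 × (9.52 - 5.7) = -8.786%, loss ≈ 19082 × 8.786/100 ≈ 1677.
Year 2007: gap = -2.3 × (10.79 - 5.7) = -11.707%, loss ≈ 19082 × 11.707/100 ≈ 2234.
Year 2008: gap = -2.3 × (8.69 - 5.7) = -6.877%, loss ≈ 19082 × 6.877/100 ≈ 1312.
Year 2009: gap = -2.3 × (7.25 - 5.7) = -3.565%, loss ≈ 19082 × 3.565/100 ≈ 680.
Year 2010: gap = -2.3 × (7.09 - 5.7) = -3.197%, loss ≈ 19082 × 3.197/100 ≈ 610.
Total lost output = 1677 + 2234 + 1312 + 680 + 610 = 6513 billion.

$6,513 billion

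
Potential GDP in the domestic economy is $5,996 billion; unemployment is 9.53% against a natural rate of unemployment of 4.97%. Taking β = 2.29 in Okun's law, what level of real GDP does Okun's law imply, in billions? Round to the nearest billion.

Unemployment gap = 9.53 - 4.97 = 4.56 points, so the output gap is -2.29 × 4.56 = -10.4424%.
Actual GDP = 5996 × (1 - 10.4424/100) = 5996 × 0.895576 ≈ 5370 billion.

$5,370 billion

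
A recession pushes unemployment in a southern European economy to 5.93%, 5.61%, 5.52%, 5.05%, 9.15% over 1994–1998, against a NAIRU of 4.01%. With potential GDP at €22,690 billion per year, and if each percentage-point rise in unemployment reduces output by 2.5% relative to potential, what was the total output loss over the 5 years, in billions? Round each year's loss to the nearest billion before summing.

Year 1994: gap = -2.5 × (5.93 - 4.01) = -4.8%, loss ≈ 22690 × 4.8/100 ≈ 1089.
Year 1995: gap = -2.5 × (5.61 - 4.01) = -4%, loss ≈ 22690 × 4/100 ≈ 908.
Year 1996: gap = -2.5 × (5.52 - 4.01) = -3.775%, loss ≈ 22690 × 3.775/100 ≈ 857.
Year 1997: gap = -2.5 × (5.05 - 4.01) = -2.6%, loss ≈ 22690 × 2.6/100 ≈ 590.
Year 1998: gap = -2.5 × (9.15 - 4.01) = -12.85%, loss ≈ 22690 × 12.85/100 ≈ 2916.
Total lost output = 1089 + 908 + 857 + 590 + 2916 = 6360 billion.

€6,360 billion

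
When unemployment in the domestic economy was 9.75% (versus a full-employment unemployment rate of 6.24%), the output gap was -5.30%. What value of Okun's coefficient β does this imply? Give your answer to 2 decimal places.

β ≈ 1.51

Okun's law: output gap = -β × (u - u*).
-5.30 = -β × (9.75 - 6.24) = -β × 3.51, so β = 5.3/3.51 = 1.51.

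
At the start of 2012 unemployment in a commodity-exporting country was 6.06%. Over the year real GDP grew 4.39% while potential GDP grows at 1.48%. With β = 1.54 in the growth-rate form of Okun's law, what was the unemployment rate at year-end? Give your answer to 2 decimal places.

Growth-rate Okun's law: g_Y = g_Y* - β × Δu, so Δu = (g_Y* - g_Y)/β.
Δu = (1.48 - 4.39)/1.54 = -2.91/1.54 = -1.89 percentage points.
Year-end unemployment = 6.06 - 1.89 = 4.17%.

4.17%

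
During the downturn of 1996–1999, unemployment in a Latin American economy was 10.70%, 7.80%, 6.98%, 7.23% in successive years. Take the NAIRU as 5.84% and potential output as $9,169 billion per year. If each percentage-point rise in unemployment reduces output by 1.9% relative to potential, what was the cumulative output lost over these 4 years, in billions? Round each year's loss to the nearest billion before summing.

Year 1996: gap = -1.9 × (10.7 - 5.84) = -9.234%, loss ≈ 9169 × 9.234/100 ≈ 847.
Year 1997: gap = -1.9 × (7.8 - 5.84) = -3.724%, loss ≈ 9169 × 3.724/100 ≈ 341.
Year 1998: gap = -1.9 × (6.98 - 5.84) = -2.166%, loss ≈ 9169 × 2.166/100 ≈ 199.
Year 1999: gap = -1.9 × (7.23 - 5.84) = -2.641%, loss ≈ 9169 × 2.641/100 ≈ 242.
Total lost output = 847 + 341 + 199 + 242 = 1629 billion.

$1,629 billion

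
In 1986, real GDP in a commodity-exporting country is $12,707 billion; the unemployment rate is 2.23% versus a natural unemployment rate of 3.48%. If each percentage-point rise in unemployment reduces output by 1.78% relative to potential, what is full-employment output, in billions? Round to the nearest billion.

$12,430 billion

Unemployment gap = 2.23 - 3.48 = -1.25 points, so output gap = -1.78 × (-1.25) = 2.225%.
Since Y = Y* × (1 + gap/100), Y* = 12707/1.02225 ≈ 12430 billion.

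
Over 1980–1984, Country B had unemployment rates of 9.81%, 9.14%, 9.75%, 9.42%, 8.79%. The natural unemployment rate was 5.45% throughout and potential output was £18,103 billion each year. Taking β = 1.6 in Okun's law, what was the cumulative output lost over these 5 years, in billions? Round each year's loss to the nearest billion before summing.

Year 1980: gap = -1.6 × (9.81 - 5.45) = -6.976%, loss ≈ 18103 × 6.976/100 ≈ 1263.
Year 1981: gap = -1.6 × (9.14 - 5.45) = -5.904%, loss ≈ 18103 × 5.904/100 ≈ 1069.
Year 1982: gap = -1.6 × (9.75 - 5.45) = -6.88%, loss ≈ 18103 × 6.88/100 ≈ 1245.
Year 1983: gap = -1.6 × (9.42 - 5.45) = -6.352%, loss ≈ 18103 × 6.352/100 ≈ 1150.
Year 1984: gap = -1.6 × (8.79 - 5.45) = -5.344%, loss ≈ 18103 × 5.344/100 ≈ 967.
Total lost output = 1263 + 1069 + 1245 + 1150 + 967 = 5694 billion.

£5,694 billion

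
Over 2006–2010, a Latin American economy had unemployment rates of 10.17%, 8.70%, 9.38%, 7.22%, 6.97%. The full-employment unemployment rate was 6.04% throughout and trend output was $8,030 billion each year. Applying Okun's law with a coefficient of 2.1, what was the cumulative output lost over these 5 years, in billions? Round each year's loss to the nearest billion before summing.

$2,064 billion

Year 2006: gap = -2.1 × (10.17 - 6.04) = -8.673%, loss ≈ 8030 × 8.673/100 ≈ 696.
Year 2007: gap = -2.1 × (8.7 - 6.04) = -5.586%, loss ≈ 8030 × 5.586/100 ≈ 449.
Year 2008: gap = -2.1 × (9.38 - 6.04) = -7.014%, loss ≈ 8030 × 7.014/100 ≈ 563.
Year 2009: gap = -2.1 × (7.22 - 6.04) = -2.478%, loss ≈ 8030 × 2.478/100 ≈ 199.
Year 2010: gap = -2.1 × (6.97 - 6.04) = -1.953%, loss ≈ 8030 × 1.953/100 ≈ 157.
Total lost output = 696 + 449 + 563 + 199 + 157 = 2064 billion.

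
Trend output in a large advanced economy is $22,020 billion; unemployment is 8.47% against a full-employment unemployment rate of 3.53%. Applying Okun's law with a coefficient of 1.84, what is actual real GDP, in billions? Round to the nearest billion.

$20,018 billion

Unemployment gap = 8.47 - 3.53 = 4.94 points, so the output gap is -1.84 × 4.94 = -9.0896%.
Actual GDP = 22020 × (1 - 9.0896/100) = 22020 × 0.909104 ≈ 20018 billion.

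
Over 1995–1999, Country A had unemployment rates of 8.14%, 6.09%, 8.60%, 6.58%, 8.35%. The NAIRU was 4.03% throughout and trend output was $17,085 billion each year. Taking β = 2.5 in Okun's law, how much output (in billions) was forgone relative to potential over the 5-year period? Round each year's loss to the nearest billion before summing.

Year 1995: gap = -2.5 × (8.14 - 4.03) = -10.275%, loss ≈ 17085 × 10.275/100 ≈ 1755.
Year 1996: gap = -2.5 × (6.09 - 4.03) = -5.15%, loss ≈ 17085 × 5.15/100 ≈ 880.
Year 1997: gap = -2.5 × (8.6 - 4.03) = -11.425%, loss ≈ 17085 × 11.425/100 ≈ 1952.
Year 1998: gap = -2.5 × (6.58 - 4.03) = -6.375%, loss ≈ 17085 × 6.375/100 ≈ 1089.
Year 1999: gap = -2.5 × (8.35 - 4.03) = -10.8%, loss ≈ 17085 × 10.8/100 ≈ 1845.
Total lost output = 1755 + 880 + 1952 + 1089 + 1845 = 7521 billion.

$7,521 billion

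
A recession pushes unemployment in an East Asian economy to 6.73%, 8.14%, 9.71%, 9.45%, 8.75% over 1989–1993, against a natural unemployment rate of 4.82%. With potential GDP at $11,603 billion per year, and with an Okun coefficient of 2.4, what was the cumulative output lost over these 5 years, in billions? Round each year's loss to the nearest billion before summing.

$5,202 billion

Year 1989: gap = -2.4 × (6.73 - 4.82) = -4.584%, loss ≈ 11603 × 4.584/100 ≈ 532.
Year 1990: gap = -2.4 × (8.14 - 4.82) = -7.968%, loss ≈ 11603 × 7.968/100 ≈ 925.
Year 1991: gap = -2.4 × (9.71 - 4.82) = -11.736%, loss ≈ 11603 × 11.736/100 ≈ 1362.
Year 1992: gap = -2.4 × (9.45 - 4.82) = -11.112%, loss ≈ 11603 × 11.112/100 ≈ 1289.
Year 1993: gap = -2.4 × (8.75 - 4.82) = -9.432%, loss ≈ 11603 × 9.432/100 ≈ 1094.
Total lost output = 532 + 925 + 1362 + 1289 + 1094 = 5202 billion.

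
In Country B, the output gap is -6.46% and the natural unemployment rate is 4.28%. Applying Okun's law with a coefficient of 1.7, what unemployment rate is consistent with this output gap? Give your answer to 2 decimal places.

8.08%

From Okun's law, u - u* = -(output gap)/β = -(-6.46)/1.7 = 3.8 points.
So u = 4.28 + 3.8 = 8.08%.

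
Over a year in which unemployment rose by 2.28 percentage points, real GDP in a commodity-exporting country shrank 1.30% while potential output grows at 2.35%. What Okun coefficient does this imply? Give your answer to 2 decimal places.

Growth form: g_Y = g_Y* - β × Δu, so β = (g_Y* - g_Y)/Δu.
β = (2.35 + 1.3)/2.28 = 3.65/2.28 = 1.60.

β ≈ 1.60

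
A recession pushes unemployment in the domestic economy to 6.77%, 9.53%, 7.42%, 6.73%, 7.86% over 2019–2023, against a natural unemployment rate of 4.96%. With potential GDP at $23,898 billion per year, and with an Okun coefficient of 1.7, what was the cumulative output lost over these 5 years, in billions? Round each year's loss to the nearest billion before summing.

Year 2019: gap = -1.7 × (6.77 - 4.96) = -3.077%, loss ≈ 23898 × 3.077/100 ≈ 735.
Year 2020: gap = -1.7 × (9.53 - 4.96) = -7.769%, loss ≈ 23898 × 7.769/100 ≈ 1857.
Year 2021: gap = -1.7 × (7.42 - 4.96) = -4.182%, loss ≈ 23898 × 4.182/100 ≈ 999.
Year 2022: gap = -1.7 × (6.73 - 4.96) = -3.009%, loss ≈ 23898 × 3.009/100 ≈ 719.
Year 2023: gap = -1.7 × (7.86 - 4.96) = -4.93%, loss ≈ 23898 × 4.93/100 ≈ 1178.
Total lost output = 735 + 1857 + 999 + 719 + 1178 = 5488 billion.

$5,488 billion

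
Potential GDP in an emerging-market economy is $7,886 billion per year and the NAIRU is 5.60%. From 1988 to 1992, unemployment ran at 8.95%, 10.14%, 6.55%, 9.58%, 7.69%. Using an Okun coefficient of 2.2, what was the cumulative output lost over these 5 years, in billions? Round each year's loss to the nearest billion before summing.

$2,587 billion

Year 1988: gap = -2.2 × (8.95 - 5.6) = -7.37%, loss ≈ 7886 × 7.37/100 ≈ 581.
Year 1989: gap = -2.2 × (10.14 - 5.6) = -9.988%, loss ≈ 7886 × 9.988/100 ≈ 788.
Year 1990: gap = -2.2 × (6.55 - 5.6) = -2.09%, loss ≈ 7886 × 2.09/100 ≈ 165.
Year 1991: gap = -2.2 × (9.58 - 5.6) = -8.756%, loss ≈ 7886 × 8.756/100 ≈ 690.
Year 1992: gap = -2.2 × (7.69 - 5.6) = -4.598%, loss ≈ 7886 × 4.598/100 ≈ 363.
Total lost output = 581 + 788 + 165 + 690 + 363 = 2587 billion.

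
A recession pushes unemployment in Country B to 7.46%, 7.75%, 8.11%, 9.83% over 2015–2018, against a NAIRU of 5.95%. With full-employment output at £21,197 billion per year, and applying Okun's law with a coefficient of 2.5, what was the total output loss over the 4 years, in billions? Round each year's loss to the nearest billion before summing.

Year 2015: gap = -2.5 × (7.46 - 5.95) = -3.775%, loss ≈ 21197 × 3.775/100 ≈ 800.
Year 2016: gap = -2.5 × (7.75 - 5.95) = -4.5%, loss ≈ 21197 × 4.5/100 ≈ 954.
Year 2017: gap = -2.5 × (8.11 - 5.95) = -5.4%, loss ≈ 21197 × 5.4/100 ≈ 1145.
Year 2018: gap = -2.5 × (9.83 - 5.95) = -9.7%, loss ≈ 21197 × 9.7/100 ≈ 2056.
Total lost output = 800 + 954 + 1145 + 2056 = 4955 billion.

£4,955 billion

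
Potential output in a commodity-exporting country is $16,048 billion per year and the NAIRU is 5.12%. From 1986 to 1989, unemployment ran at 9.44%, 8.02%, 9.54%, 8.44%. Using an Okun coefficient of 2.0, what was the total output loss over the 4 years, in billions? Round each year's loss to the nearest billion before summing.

Year 1986: gap = -2.0 × (9.44 - 5.12) = -8.64%, loss ≈ 16048 × 8.64/100 ≈ 1387.
Year 1987: gap = -2.0 × (8.02 - 5.12) = -5.8%, loss ≈ 16048 × 5.8/100 ≈ 931.
Year 1988: gap = -2.0 × (9.54 - 5.12) = -8.84%, loss ≈ 16048 × 8.84/100 ≈ 1419.
Year 1989: gap = -2.0 × (8.44 - 5.12) = -6.64%, loss ≈ 16048 × 6.64/100 ≈ 1066.
Total lost output = 1387 + 931 + 1419 + 1066 = 4803 billion.

$4,803 billion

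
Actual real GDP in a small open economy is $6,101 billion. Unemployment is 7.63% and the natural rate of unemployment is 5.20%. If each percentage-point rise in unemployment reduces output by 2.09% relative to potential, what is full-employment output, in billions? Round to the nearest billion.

$6,427 billion

Unemployment gap = 7.63 - 5.2 = 2.43 points, so output gap = -2.09 × 2.43 = -5.0787%.
Since Y = Y* × (1 + gap/100), Y* = 6101/0.949213 ≈ 6427 billion.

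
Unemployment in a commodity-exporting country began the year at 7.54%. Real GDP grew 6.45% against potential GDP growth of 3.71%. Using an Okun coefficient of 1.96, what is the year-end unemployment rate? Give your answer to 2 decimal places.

Growth-rate Okun's law: g_Y = g_Y* - β × Δu, so Δu = (g_Y* - g_Y)/β.
Δu = (3.71 - 6.45)/1.96 = -2.74/1.96 = -1.40 percentage points.
Year-end unemployment = 7.54 - 1.4 = 6.14%.

6.14%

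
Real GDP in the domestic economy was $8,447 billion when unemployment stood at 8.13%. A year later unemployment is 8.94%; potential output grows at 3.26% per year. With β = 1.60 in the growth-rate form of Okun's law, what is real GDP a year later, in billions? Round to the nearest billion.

$8,613 billion

Δu = 8.94 - 8.13 = 0.81 points.
Okun's law (growth form): g_Y = g_Y* - β × Δu = 3.26 - 1.60 × (0.81) = 3.26 - 1.296 = 1.964%.
Real GDP in the next year = 8447 × (1 + 1.964/100) = 8447 × 1.01964 ≈ 8613 billion.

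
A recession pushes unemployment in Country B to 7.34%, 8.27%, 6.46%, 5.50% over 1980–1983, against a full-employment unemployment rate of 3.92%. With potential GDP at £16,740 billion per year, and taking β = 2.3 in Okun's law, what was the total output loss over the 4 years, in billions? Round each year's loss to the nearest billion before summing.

£4,578 billion

Year 1980: gap = -2.3 × (7.34 - 3.92) = -7.866%, loss ≈ 16740 × 7.866/100 ≈ 1317.
Year 1981: gap = -2.3 × (8.27 - 3.92) = -10.005%, loss ≈ 16740 × 10.005/100 ≈ 1675.
Year 1982: gap = -2.3 × (6.46 - 3.92) = -5.842%, loss ≈ 16740 × 5.842/100 ≈ 978.
Year 1983: gap = -2.3 × (5.5 - 3.92) = -3.634%, loss ≈ 16740 × 3.634/100 ≈ 608.
Total lost output = 1317 + 1675 + 978 + 608 = 4578 billion.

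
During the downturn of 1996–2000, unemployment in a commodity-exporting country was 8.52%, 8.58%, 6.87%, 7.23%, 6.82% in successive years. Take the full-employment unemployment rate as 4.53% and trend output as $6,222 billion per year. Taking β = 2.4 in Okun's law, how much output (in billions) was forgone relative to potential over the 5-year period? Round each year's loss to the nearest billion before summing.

Year 1996: gap = -2.4 × (8.52 - 4.53) = -9.576%, loss ≈ 6222 × 9.576/100 ≈ 596.
Year 1997: gap = -2.4 × (8.58 - 4.53) = -9.72%, loss ≈ 6222 × 9.72/100 ≈ 605.
Year 1998: gap = -2.4 × (6.87 - 4.53) = -5.616%, loss ≈ 6222 × 5.616/100 ≈ 349.
Year 1999: gap = -2.4 × (7.23 - 4.53) = -6.48%, loss ≈ 6222 × 6.48/100 ≈ 403.
Year 2000: gap = -2.4 × (6.82 - 4.53) = -5.496%, loss ≈ 6222 × 5.496/100 ≈ 342.
Total lost output = 596 + 605 + 349 + 403 + 342 = 2295 billion.

$2,295 billion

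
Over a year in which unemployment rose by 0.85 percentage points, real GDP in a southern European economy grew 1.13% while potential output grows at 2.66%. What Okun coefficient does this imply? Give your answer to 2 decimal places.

Growth form: g_Y = g_Y* - β × Δu, so β = (g_Y* - g_Y)/Δu.
β = (2.66 - 1.13)/0.85 = 1.53/0.85 = 1.80.

β ≈ 1.80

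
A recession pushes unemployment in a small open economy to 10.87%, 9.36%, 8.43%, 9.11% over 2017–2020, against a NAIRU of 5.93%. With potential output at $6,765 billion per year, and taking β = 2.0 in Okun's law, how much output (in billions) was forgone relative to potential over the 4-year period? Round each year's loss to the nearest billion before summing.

Year 2017: gap = -2.0 × (10.87 - 5.93) = -9.88%, loss ≈ 6765 × 9.88/100 ≈ 668.
Year 2018: gap = -2.0 × (9.36 - 5.93) = -6.86%, loss ≈ 6765 × 6.86/100 ≈ 464.
Year 2019: gap = -2.0 × (8.43 - 5.93) = -5%, loss ≈ 6765 × 5/100 ≈ 338.
Year 2020: gap = -2.0 × (9.11 - 5.93) = -6.36%, loss ≈ 6765 × 6.36/100 ≈ 430.
Total lost output = 668 + 464 + 338 + 430 = 1900 billion.

$1,900 billion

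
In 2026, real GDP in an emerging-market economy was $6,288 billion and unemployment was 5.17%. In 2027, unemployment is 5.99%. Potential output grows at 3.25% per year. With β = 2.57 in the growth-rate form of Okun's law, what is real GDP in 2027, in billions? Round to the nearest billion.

Δu = 5.99 - 5.17 = 0.82 points.
Okun's law (growth form): g_Y = g_Y* - β × Δu = 3.25 - 2.57 × (0.82) = 3.25 - 2.1074 = 1.1426%.
Real GDP in the next year = 6288 × (1 + 1.1426/100) = 6288 × 1.011426 ≈ 6360 billion.

$6,360 billion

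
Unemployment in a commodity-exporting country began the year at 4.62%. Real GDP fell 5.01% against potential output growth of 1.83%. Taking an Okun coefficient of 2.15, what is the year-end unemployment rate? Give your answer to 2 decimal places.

7.80%

Growth-rate Okun's law: g_Y = g_Y* - β × Δu, so Δu = (g_Y* - g_Y)/β.
Δu = (1.83 + 5.01)/2.15 = 6.84/2.15 = 3.18 percentage points.
Year-end unemployment = 4.62 + 3.18 = 7.80%.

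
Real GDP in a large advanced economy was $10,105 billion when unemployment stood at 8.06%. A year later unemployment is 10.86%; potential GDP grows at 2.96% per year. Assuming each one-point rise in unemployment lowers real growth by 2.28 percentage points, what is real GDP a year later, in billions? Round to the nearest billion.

Δu = 10.86 - 8.06 = 2.8 points.
Okun's law (growth form): g_Y = g_Y* - β × Δu = 2.96 - 2.28 × (2.80) = 2.96 - 6.384 = -3.424%.
Real GDP in the next year = 10105 × (1 - 3.424/100) = 10105 × 0.96576 ≈ 9759 billion.

$9,759 billion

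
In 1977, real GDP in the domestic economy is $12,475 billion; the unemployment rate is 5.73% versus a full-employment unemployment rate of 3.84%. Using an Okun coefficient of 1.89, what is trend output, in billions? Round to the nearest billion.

Unemployment gap = 5.73 - 3.84 = 1.89 points, so output gap = -1.89 × 1.89 = -3.5721%.
Since Y = Y* × (1 + gap/100), Y* = 12475/0.964279 ≈ 12937 billion.

$12,937 billion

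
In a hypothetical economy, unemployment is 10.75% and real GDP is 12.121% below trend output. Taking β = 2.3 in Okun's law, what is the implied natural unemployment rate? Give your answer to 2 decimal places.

From Okun's law, u - u* = -(output gap)/β = -(-12.121)/2.3 = 5.27 points.
So u* = 10.75 - 5.27 = 5.48%.

5.48%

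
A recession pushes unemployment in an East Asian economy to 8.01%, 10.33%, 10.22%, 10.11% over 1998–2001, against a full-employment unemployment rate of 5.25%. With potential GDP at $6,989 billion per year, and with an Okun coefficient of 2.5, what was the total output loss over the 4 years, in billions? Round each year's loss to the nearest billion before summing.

$3,087 billion

Year 1998: gap = -2.5 × (8.01 - 5.25) = -6.9%, loss ≈ 6989 × 6.9/100 ≈ 482.
Year 1999: gap = -2.5 × (10.33 - 5.25) = -12.7%, loss ≈ 6989 × 12.7/100 ≈ 888.
Year 2000: gap = -2.5 × (10.22 - 5.25) = -12.425%, loss ≈ 6989 × 12.425/100 ≈ 868.
Year 2001: gap = -2.5 × (10.11 - 5.25) = -12.15%, loss ≈ 6989 × 12.15/100 ≈ 849.
Total lost output = 482 + 888 + 868 + 849 = 3087 billion.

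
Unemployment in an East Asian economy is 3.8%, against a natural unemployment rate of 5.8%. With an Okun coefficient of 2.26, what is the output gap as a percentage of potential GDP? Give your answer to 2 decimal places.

4.52%

The unemployment gap is 3.8 - 5.8 = -2 percentage points.
Okun's law gives an output gap of -2.26 × (-2) = 4.52%, i.e. 4.52% above potential.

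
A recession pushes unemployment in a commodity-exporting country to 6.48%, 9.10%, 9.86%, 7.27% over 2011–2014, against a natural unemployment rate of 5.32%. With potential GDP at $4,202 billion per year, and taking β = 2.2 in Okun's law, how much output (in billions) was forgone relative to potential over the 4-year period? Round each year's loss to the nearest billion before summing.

$1,056 billion

Year 2011: gap = -2.2 × (6.48 - 5.32) = -2.552%, loss ≈ 4202 × 2.552/100 ≈ 107.
Year 2012: gap = -2.2 × (9.1 - 5.32) = -8.316%, loss ≈ 4202 × 8.316/100 ≈ 349.
Year 2013: gap = -2.2 × (9.86 - 5.32) = -9.988%, loss ≈ 4202 × 9.988/100 ≈ 420.
Year 2014: gap = -2.2 × (7.27 - 5.32) = -4.29%, loss ≈ 4202 × 4.29/100 ≈ 180.
Total lost output = 107 + 349 + 420 + 180 = 1056 billion.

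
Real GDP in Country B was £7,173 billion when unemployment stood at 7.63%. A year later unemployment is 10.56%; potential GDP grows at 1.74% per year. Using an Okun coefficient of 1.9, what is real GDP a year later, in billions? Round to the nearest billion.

Δu = 10.56 - 7.63 = 2.93 points.
Okun's law (growth form): g_Y = g_Y* - β × Δu = 1.74 - 1.9 × (2.93) = 1.74 - 5.567 = -3.827%.
Real GDP in the next year = 7173 × (1 - 3.827/100) = 7173 × 0.96173 ≈ 6898 billion.

£6,898 billion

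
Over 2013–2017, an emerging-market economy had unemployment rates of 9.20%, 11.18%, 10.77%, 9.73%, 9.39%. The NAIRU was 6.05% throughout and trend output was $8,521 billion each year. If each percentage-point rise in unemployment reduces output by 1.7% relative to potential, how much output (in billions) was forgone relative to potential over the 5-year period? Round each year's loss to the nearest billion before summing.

$2,900 billion

Year 2013: gap = -1.7 × (9.2 - 6.05) = -5.355%, loss ≈ 8521 × 5.355/100 ≈ 456.
Year 2014: gap = -1.7 × (11.18 - 6.05) = -8.721%, loss ≈ 8521 × 8.721/100 ≈ 743.
Year 2015: gap = -1.7 × (10.77 - 6.05) = -8.024%, loss ≈ 8521 × 8.024/100 ≈ 684.
Year 2016: gap = -1.7 × (9.73 - 6.05) = -6.256%, loss ≈ 8521 × 6.256/100 ≈ 533.
Year 2017: gap = -1.7 × (9.39 - 6.05) = -5.678%, loss ≈ 8521 × 5.678/100 ≈ 484.
Total lost output = 456 + 743 + 684 + 533 + 484 = 2900 billion.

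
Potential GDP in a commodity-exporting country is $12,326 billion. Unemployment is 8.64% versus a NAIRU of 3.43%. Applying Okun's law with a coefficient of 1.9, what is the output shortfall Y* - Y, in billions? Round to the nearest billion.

$1,220 billion

Output gap = -1.9 × (8.64 - 3.43) = -1.9 × 5.21 = -9.899%.
Actual GDP ≈ 12326 × 0.90101 ≈ 11106 billion, so the shortfall is 12326 - 11106 = 1220 billion.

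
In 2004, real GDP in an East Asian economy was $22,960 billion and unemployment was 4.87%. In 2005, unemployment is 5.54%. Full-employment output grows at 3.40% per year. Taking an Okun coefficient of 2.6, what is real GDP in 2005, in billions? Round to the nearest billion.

Δu = 5.54 - 4.87 = 0.67 points.
Okun's law (growth form): g_Y = g_Y* - β × Δu = 3.40 - 2.6 × (0.67) = 3.4 - 1.742 = 1.658%.
Real GDP in the next year = 22960 × (1 + 1.658/100) = 22960 × 1.01658 ≈ 23341 billion.

$23,341 billion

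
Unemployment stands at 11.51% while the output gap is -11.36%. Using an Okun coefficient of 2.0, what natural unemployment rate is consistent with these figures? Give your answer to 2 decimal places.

From Okun's law, u - u* = -(output gap)/β = -(-11.36)/2.0 = 5.68 points.
So u* = 11.51 - 5.68 = 5.83%.

5.83%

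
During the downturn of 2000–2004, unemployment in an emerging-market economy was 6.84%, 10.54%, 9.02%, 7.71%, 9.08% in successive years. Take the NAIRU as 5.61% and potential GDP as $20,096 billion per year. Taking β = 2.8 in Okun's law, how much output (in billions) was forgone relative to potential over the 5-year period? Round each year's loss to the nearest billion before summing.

$8,520 billion

Year 2000: gap = -2.8 × (6.84 - 5.61) = -3.444%, loss ≈ 20096 × 3.444/100 ≈ 692.
Year 2001: gap = -2.8 × (10.54 - 5.61) = -13.804%, loss ≈ 20096 × 13.804/100 ≈ 2774.
Year 2002: gap = -2.8 × (9.02 - 5.61) = -9.548%, loss ≈ 20096 × 9.548/100 ≈ 1919.
Year 2003: gap = -2.8 × (7.71 - 5.61) = -5.88%, loss ≈ 20096 × 5.88/100 ≈ 1182.
Year 2004: gap = -2.8 × (9.08 - 5.61) = -9.716%, loss ≈ 20096 × 9.716/100 ≈ 1953.
Total lost output = 692 + 2774 + 1919 + 1182 + 1953 = 8520 billion.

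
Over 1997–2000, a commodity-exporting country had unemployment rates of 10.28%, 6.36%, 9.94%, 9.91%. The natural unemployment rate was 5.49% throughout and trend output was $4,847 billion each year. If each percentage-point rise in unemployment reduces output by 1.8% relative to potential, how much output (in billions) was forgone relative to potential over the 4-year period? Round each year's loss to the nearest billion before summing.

Year 1997: gap = -1.8 × (10.28 - 5.49) = -8.622%, loss ≈ 4847 × 8.622/100 ≈ 418.
Year 1998: gap = -1.8 × (6.36 - 5.49) = -1.566%, loss ≈ 4847 × 1.566/100 ≈ 76.
Year 1999: gap = -1.8 × (9.94 - 5.49) = -8.01%, loss ≈ 4847 × 8.01/100 ≈ 388.
Year 2000: gap = -1.8 × (9.91 - 5.49) = -7.956%, loss ≈ 4847 × 7.956/100 ≈ 386.
Total lost output = 418 + 76 + 388 + 386 = 1268 billion.

$1,268 billion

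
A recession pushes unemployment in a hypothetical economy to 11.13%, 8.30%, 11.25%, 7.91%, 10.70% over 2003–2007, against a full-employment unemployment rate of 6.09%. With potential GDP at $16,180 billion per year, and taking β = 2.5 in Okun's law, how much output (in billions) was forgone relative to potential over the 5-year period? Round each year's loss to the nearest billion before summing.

Year 2003: gap = -2.5 × (11.13 - 6.09) = -12.6%, loss ≈ 16180 × 12.6/100 ≈ 2039.
Year 2004: gap = -2.5 × (8.3 - 6.09) = -5.525%, loss ≈ 16180 × 5.525/100 ≈ 894.
Year 2005: gap = -2.5 × (11.25 - 6.09) = -12.9%, loss ≈ 16180 × 12.9/100 ≈ 2087.
Year 2006: gap = -2.5 × (7.91 - 6.09) = -4.55%, loss ≈ 16180 × 4.55/100 ≈ 736.
Year 2007: gap = -2.5 × (10.7 - 6.09) = -11.525%, loss ≈ 16180 × 11.525/100 ≈ 1865.
Total lost output = 2039 + 894 + 2087 + 736 + 1865 = 7621 billion.

$7,621 billion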